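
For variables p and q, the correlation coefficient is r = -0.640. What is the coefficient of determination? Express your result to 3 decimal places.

0.410

r² = (-0.640)² = 0.410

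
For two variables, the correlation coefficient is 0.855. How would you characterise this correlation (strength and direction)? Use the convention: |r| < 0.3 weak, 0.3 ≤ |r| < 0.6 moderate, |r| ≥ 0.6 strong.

strong positive

r = 0.855 > 0 so the relationship is positive.
|r| = 0.855, which falls in the strong range.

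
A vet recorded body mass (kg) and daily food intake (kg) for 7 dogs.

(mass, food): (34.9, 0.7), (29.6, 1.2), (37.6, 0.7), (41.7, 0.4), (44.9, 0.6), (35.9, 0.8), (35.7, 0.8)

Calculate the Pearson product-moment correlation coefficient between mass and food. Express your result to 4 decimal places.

-0.8560

n = 7, Σx = 260.3, Σy = 5.2, Σx² = 9826.13, Σy² = 4.22, Σxy = 187.17
nΣxy − ΣxΣy = 1310.19 − 1353.56 = -43.37
nΣx² − (Σx)² = 68782.91 − 67756.09 = 1026.82; nΣy² − (Σy)² = 29.54 − 27.04 = 2.5
r = -43.37 / √(1026.82 × 2.5) = -43.37 / 50.6661 ≈ -0.8560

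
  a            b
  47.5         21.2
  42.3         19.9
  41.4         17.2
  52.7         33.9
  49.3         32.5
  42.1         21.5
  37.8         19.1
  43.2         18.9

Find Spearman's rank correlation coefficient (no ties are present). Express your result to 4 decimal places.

Rank a: 6, 4, 2, 8, 7, 3, 1, 5
Rank b: 5, 4, 1, 8, 7, 6, 3, 2
d = rank(a) − rank(b): 1, 0, 1, 0, 0, -3, -2, 3; Σd² = 24
ρ = 1 − 6Σd² / [n(n²−1)] = 1 − 6×24 / (8×63) = 1 − 144/504 ≈ 0.7143

0.7143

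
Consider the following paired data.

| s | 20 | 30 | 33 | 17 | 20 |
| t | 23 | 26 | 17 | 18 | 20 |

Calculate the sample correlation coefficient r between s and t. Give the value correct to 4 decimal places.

0.1056

n = 5, Σs = 120, Σt = 104, Σs² = 3078, Σt² = 2218, Σst = 2507
nΣst − ΣsΣt = 12535 − 12480 = 55
nΣs² − (Σs)² = 15390 − 14400 = 990; nΣt² − (Σt)² = 11090 − 10816 = 274
r = 55 / √(990 × 274) = 55 / 520.8263 ≈ 0.1056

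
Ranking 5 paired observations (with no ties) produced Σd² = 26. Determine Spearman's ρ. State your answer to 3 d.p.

-0.300

ρ = 1 − 6Σd² / [n(n²−1)] = 1 − 6×26 / (5×24)
  = 1 − 156/120 = 1 − 1.3000 ≈ -0.300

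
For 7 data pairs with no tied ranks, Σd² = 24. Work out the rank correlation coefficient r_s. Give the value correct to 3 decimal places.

ρ = 1 − 6Σd² / [n(n²−1)] = 1 − 6×24 / (7×48)
  = 1 − 144/336 = 1 − 0.4286 ≈ 0.571

0.571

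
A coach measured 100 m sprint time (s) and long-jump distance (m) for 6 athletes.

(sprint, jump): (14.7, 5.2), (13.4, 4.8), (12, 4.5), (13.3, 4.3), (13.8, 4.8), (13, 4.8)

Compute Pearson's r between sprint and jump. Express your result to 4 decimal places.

n = 6, Σx = 80.2, Σy = 28.4, Σx² = 1075.98, Σy² = 134.9, Σxy = 380.59
nΣxy − ΣxΣy = 2283.54 − 2277.68 = 5.86
nΣx² − (Σx)² = 6455.88 − 6432.04 = 23.84; nΣy² − (Σy)² = 809.4 − 806.56 = 2.84
r = 5.86 / √(23.84 × 2.84) = 5.86 / 8.2283 ≈ 0.7122

0.7122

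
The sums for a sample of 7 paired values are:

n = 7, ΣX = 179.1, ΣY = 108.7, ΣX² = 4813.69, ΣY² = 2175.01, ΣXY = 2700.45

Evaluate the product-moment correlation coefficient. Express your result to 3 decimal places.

-0.240

r = (nΣXY − ΣXΣY) / √[(nΣX² − (ΣX)²)(nΣY² − (ΣY)²)]
Numerator: 7×2700.45 − 179.1×108.7 = -565.02
Denominator: √[(33695.83 − 32076.81)(15225.07 − 11815.69)] = √[1619.02 × 3409.38] = 2349.4370
r = -565.02 / 2349.4370 ≈ -0.240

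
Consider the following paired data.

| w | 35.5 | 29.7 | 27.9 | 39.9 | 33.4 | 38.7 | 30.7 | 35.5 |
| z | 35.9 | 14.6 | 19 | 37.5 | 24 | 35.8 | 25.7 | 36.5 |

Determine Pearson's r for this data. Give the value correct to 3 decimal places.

n = 8, Σw = 271.3, Σz = 229, Σw² = 9328.75, Σz² = 7119.6, Σwz = 8006.22
nΣwz − ΣwΣz = 64049.76 − 62127.7 = 1922.06
nΣw² − (Σw)² = 74630 − 73603.69 = 1026.31; nΣz² − (Σz)² = 56956.8 − 52441 = 4515.8
r = 1922.06 / √(1026.31 × 4515.8) = 1922.06 / 2152.8146 ≈ 0.893

0.893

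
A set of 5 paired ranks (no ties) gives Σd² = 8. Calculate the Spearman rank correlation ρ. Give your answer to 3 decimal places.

ρ = 1 − 6Σd² / [n(n²−1)] = 1 − 6×8 / (5×24)
  = 1 − 48/120 = 1 − 0.4000 ≈ 0.600

0.600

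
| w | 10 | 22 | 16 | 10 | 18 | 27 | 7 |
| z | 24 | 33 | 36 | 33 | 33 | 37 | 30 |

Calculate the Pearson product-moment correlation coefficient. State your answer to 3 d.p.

n = 7, Σw = 110, Σz = 226, Σw² = 2042, Σz² = 7408, Σwz = 3675
nΣwz − ΣwΣz = 25725 − 24860 = 865
nΣw² − (Σw)² = 14294 − 12100 = 2194; nΣz² − (Σz)² = 51856 − 51076 = 780
r = 865 / √(2194 × 780) = 865 / 1308.1743 ≈ 0.661

0.661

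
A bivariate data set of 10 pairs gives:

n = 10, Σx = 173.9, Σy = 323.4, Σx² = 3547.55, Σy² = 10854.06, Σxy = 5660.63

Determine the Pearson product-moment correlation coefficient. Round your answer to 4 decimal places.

0.0807

r = (nΣxy − ΣxΣy) / √[(nΣx² − (Σx)²)(nΣy² − (Σy)²)]
Numerator: 10×5660.63 − 173.9×323.4 = 367.04
Denominator: √[(35475.5 − 30241.21)(108540.6 − 104587.56)] = √[5234.29 × 3953.04] = 4548.7754
r = 367.04 / 4548.7754 ≈ 0.0807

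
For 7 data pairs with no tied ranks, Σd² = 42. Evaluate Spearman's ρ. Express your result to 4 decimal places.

0.2500

ρ = 1 − 6Σd² / [n(n²−1)] = 1 − 6×42 / (7×48)
  = 1 − 252/336 = 1 − 0.75000 ≈ 0.2500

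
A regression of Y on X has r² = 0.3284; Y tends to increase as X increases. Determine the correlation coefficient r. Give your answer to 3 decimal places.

0.573

|r| = √0.3284 = 0.573
The association is positive, so r = 0.573.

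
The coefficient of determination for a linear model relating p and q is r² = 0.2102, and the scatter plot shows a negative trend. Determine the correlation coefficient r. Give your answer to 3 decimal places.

-0.458

|r| = √0.2102 = 0.458
The association is negative, so r = −0.458.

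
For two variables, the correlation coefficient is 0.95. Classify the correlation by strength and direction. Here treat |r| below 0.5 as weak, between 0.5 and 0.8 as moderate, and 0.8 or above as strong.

r = 0.95 > 0 so the relationship is positive.
|r| = 0.95, which falls in the strong range.

strong positive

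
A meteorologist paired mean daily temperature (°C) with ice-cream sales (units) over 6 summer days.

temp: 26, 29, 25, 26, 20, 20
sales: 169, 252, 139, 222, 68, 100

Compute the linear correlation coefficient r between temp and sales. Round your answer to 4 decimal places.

n = 6, Σx = 146, Σy = 950, Σx² = 3618, Σy² = 175294, Σxy = 24309
nΣxy − ΣxΣy = 145854 − 138700 = 7154
nΣx² − (Σx)² = 21708 − 21316 = 392; nΣy² − (Σy)² = 1051764 − 902500 = 149264
r = 7154 / √(392 × 149264) = 7154 / 7649.2802 ≈ 0.9353

0.9353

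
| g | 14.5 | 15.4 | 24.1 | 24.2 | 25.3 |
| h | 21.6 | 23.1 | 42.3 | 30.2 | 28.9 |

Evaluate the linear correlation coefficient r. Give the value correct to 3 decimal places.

n = 5, Σg = 103.5, Σh = 146.1, Σg² = 2253.95, Σh² = 4536.71, Σgh = 3150.38
nΣgh − ΣgΣh = 15751.9 − 15121.35 = 630.55
nΣg² − (Σg)² = 11269.75 − 10712.25 = 557.5; nΣh² − (Σh)² = 22683.55 − 21345.21 = 1338.34
r = 630.55 / √(557.5 × 1338.34) = 630.55 / 863.7850 ≈ 0.730

0.730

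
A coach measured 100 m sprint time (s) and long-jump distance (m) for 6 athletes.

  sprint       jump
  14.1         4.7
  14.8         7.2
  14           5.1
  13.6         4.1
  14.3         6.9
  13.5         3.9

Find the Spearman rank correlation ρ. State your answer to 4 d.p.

0.9429

Rank sprint: 4, 6, 3, 2, 5, 1
Rank jump: 3, 6, 4, 2, 5, 1
d = rank(sprint) − rank(jump): 1, 0, -1, 0, 0, 0; Σd² = 2
ρ = 1 − 6Σd² / [n(n²−1)] = 1 − 6×2 / (6×35) = 1 − 12/210 ≈ 0.9429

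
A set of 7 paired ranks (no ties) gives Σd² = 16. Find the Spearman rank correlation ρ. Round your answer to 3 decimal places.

ρ = 1 − 6Σd² / [n(n²−1)] = 1 − 6×16 / (7×48)
  = 1 − 96/336 = 1 − 0.2857 ≈ 0.714

0.714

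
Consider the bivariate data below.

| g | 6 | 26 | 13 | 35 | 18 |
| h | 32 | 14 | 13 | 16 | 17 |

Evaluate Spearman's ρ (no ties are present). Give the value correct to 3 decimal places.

-0.300

Rank g: 1, 4, 2, 5, 3
Rank h: 5, 2, 1, 3, 4
d = rank(g) − rank(h): -4, 2, 1, 2, -1; Σd² = 26
ρ = 1 − 6Σd² / [n(n²−1)] = 1 − 6×26 / (5×24) = 1 − 156/120 ≈ -0.300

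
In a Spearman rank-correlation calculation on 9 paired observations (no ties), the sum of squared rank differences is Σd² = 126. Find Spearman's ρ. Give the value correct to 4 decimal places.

ρ = 1 − 6Σd² / [n(n²−1)] = 1 − 6×126 / (9×80)
  = 1 − 756/720 = 1 − 1.05000 ≈ -0.0500

-0.0500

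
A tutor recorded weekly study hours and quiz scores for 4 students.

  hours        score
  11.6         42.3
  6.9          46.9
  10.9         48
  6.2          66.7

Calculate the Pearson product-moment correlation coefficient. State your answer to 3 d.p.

n = 4, Σx = 35.6, Σy = 203.9, Σx² = 339.42, Σy² = 10741.79, Σxy = 1751.03
nΣxy − ΣxΣy = 7004.12 − 7258.84 = -254.72
nΣx² − (Σx)² = 1357.68 − 1267.36 = 90.32; nΣy² − (Σy)² = 42967.16 − 41575.21 = 1391.95
r = -254.72 / √(90.32 × 1391.95) = -254.72 / 354.5715 ≈ -0.718

-0.718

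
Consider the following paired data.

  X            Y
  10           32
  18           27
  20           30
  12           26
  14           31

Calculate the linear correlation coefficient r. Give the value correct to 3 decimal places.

n = 5, ΣX = 74, ΣY = 146, ΣX² = 1164, ΣY² = 4290, ΣXY = 2152
nΣXY − ΣXΣY = 10760 − 10804 = -44
nΣX² − (ΣX)² = 5820 − 5476 = 344; nΣY² − (ΣY)² = 21450 − 21316 = 134
r = -44 / √(344 × 134) = -44 / 214.6998 ≈ -0.205

-0.205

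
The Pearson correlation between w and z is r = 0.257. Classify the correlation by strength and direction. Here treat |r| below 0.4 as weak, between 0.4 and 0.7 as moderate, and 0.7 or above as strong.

weak positive

r = 0.257 > 0 so the relationship is positive.
|r| = 0.257, which falls in the weak range.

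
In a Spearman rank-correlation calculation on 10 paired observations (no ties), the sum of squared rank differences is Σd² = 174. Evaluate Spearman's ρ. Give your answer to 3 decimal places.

ρ = 1 − 6Σd² / [n(n²−1)] = 1 − 6×174 / (10×99)
  = 1 − 1044/990 = 1 − 1.0545 ≈ -0.055

-0.055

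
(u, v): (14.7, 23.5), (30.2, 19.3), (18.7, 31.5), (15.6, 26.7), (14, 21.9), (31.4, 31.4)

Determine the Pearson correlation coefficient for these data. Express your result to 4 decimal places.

n = 6, Σu = 124.6, Σv = 154.3, Σu² = 2903.14, Σv² = 4095.45, Σuv = 3226.44
nΣuv − ΣuΣv = 19358.64 − 19225.78 = 132.86
nΣu² − (Σu)² = 17418.84 − 15525.16 = 1893.68; nΣv² − (Σv)² = 24572.7 − 23808.49 = 764.21
r = 132.86 / √(1893.68 × 764.21) = 132.86 / 1202.9835 ≈ 0.1104

0.1104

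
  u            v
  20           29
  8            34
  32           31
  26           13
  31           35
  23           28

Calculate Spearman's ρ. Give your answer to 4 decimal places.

Rank u: 2, 1, 6, 4, 5, 3
Rank v: 3, 5, 4, 1, 6, 2
d = rank(u) − rank(v): -1, -4, 2, 3, -1, 1; Σd² = 32
ρ = 1 − 6Σd² / [n(n²−1)] = 1 − 6×32 / (6×35) = 1 − 192/210 ≈ 0.0857

0.0857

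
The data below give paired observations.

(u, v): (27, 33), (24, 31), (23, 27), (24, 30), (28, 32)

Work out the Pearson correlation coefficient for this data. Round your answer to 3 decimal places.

n = 5, Σu = 126, Σv = 153, Σu² = 3194, Σv² = 4703, Σuv = 3872
nΣuv − ΣuΣv = 19360 − 19278 = 82
nΣu² − (Σu)² = 15970 − 15876 = 94; nΣv² − (Σv)² = 23515 − 23409 = 106
r = 82 / √(94 × 106) = 82 / 99.8198 ≈ 0.821

0.821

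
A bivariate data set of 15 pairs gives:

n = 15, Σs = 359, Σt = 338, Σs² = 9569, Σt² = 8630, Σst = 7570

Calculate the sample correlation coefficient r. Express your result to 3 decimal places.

r = (nΣst − ΣsΣt) / √[(nΣs² − (Σs)²)(nΣt² − (Σt)²)]
Numerator: 15×7570 − 359×338 = -7792
Denominator: √[(143535 − 128881)(129450 − 114244)] = √[14654 × 15206] = 14927.4487
r = -7792 / 14927.4487 ≈ -0.522

-0.522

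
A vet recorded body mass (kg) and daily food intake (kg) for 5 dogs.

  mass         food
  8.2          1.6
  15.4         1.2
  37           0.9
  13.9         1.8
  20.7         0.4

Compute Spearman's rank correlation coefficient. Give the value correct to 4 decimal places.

Rank mass: 1, 3, 5, 2, 4
Rank food: 4, 3, 2, 5, 1
d = rank(mass) − rank(food): -3, 0, 3, -3, 3; Σd² = 36
ρ = 1 − 6Σd² / [n(n²−1)] = 1 − 6×36 / (5×24) = 1 − 216/120 ≈ -0.8000

-0.8000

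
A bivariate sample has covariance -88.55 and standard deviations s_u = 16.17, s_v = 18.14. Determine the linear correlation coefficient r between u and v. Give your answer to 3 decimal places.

r = Cov(u,v) / (s_u · s_v) = -88.55 / (16.17 × 18.14)
  = -88.55 / 293.3238 ≈ -0.302

-0.302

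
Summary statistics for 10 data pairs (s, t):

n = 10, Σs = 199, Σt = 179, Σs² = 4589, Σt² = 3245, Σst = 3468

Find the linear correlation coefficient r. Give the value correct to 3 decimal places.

r = (nΣst − ΣsΣt) / √[(nΣs² − (Σs)²)(nΣt² − (Σt)²)]
Numerator: 10×3468 − 199×179 = -941
Denominator: √[(45890 − 39601)(32450 − 32041)] = √[6289 × 409] = 1603.8083
r = -941 / 1603.8083 ≈ -0.587

-0.587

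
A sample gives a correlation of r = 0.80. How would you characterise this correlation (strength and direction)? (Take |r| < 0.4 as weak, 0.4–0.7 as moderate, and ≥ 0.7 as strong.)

strong positive

r = 0.80 > 0 so the relationship is positive.
|r| = 0.80, which falls in the strong range.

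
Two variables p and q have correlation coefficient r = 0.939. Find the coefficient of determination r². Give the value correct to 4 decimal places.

0.8817

r² = (0.939)² = 0.8817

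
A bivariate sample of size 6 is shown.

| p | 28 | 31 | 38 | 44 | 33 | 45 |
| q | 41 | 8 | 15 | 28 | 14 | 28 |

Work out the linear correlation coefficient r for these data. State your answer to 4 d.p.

n = 6, Σp = 219, Σq = 134, Σp² = 8239, Σq² = 3734, Σpq = 4920
nΣpq − ΣpΣq = 29520 − 29346 = 174
nΣp² − (Σp)² = 49434 − 47961 = 1473; nΣq² − (Σq)² = 22404 − 17956 = 4448
r = 174 / √(1473 × 4448) = 174 / 2559.6687 ≈ 0.0680

0.0680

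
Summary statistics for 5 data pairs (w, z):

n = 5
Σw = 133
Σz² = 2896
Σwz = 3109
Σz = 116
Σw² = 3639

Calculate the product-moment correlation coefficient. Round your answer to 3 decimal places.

0.163

r = (nΣwz − ΣwΣz) / √[(nΣw² − (Σw)²)(nΣz² − (Σz)²)]
Numerator: 5×3109 − 133×116 = 117
Denominator: √[(18195 − 17689)(14480 − 13456)] = √[506 × 1024] = 719.8222
r = 117 / 719.8222 ≈ 0.163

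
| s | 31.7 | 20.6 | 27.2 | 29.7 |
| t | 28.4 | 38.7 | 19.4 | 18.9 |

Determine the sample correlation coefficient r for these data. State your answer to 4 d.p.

n = 4, Σs = 109.2, Σt = 105.4, Σs² = 3051.18, Σt² = 3037.82, Σst = 2786.51
nΣst − ΣsΣt = 11146.04 − 11509.68 = -363.64
nΣs² − (Σs)² = 12204.72 − 11924.64 = 280.08; nΣt² − (Σt)² = 12151.28 − 11109.16 = 1042.12
r = -363.64 / √(280.08 × 1042.12) = -363.64 / 540.2564 ≈ -0.6731

-0.6731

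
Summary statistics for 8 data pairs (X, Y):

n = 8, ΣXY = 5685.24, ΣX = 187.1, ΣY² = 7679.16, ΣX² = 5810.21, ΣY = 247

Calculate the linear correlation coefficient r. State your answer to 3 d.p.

r = (nΣXY − ΣXΣY) / √[(nΣX² − (ΣX)²)(nΣY² − (ΣY)²)]
Numerator: 8×5685.24 − 187.1×247 = -731.78
Denominator: √[(46481.68 − 35006.41)(61433.28 − 61009)] = √[11475.27 × 424.28] = 2206.5193
r = -731.78 / 2206.5193 ≈ -0.332

-0.332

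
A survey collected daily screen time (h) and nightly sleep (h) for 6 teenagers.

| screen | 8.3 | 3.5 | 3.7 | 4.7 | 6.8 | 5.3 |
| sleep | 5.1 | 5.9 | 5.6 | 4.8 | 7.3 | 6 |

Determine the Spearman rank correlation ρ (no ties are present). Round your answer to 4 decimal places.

Rank screen: 6, 1, 2, 3, 5, 4
Rank sleep: 2, 4, 3, 1, 6, 5
d = rank(screen) − rank(sleep): 4, -3, -1, 2, -1, -1; Σd² = 32
ρ = 1 − 6Σd² / [n(n²−1)] = 1 − 6×32 / (6×35) = 1 − 192/210 ≈ 0.0857

0.0857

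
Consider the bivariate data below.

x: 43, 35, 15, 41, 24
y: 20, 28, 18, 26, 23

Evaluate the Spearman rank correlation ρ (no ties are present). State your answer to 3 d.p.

0.300

Rank x: 5, 3, 1, 4, 2
Rank y: 2, 5, 1, 4, 3
d = rank(x) − rank(y): 3, -2, 0, 0, -1; Σd² = 14
ρ = 1 − 6Σd² / [n(n²−1)] = 1 − 6×14 / (5×24) = 1 − 84/120 ≈ 0.300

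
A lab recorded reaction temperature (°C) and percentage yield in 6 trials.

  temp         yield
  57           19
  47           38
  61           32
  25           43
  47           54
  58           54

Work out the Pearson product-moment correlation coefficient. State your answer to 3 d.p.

-0.263

n = 6, Σx = 295, Σy = 240, Σx² = 15377, Σy² = 10510, Σxy = 11566
nΣxy − ΣxΣy = 69396 − 70800 = -1404
nΣx² − (Σx)² = 92262 − 87025 = 5237; nΣy² − (Σy)² = 63060 − 57600 = 5460
r = -1404 / √(5237 × 5460) = -1404 / 5347.3377 ≈ -0.263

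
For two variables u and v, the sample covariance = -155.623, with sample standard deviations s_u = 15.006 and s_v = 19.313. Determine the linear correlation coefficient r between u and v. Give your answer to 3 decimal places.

r = Cov(u,v) / (s_u · s_v) = -155.623 / (15.006 × 19.313)
  = -155.623 / 289.8109 ≈ -0.537

-0.537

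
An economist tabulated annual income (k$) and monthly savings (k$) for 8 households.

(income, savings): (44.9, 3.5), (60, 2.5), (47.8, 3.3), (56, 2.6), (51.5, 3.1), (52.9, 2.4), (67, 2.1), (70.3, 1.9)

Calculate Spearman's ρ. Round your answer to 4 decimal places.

Rank income: 1, 6, 2, 5, 3, 4, 7, 8
Rank savings: 8, 4, 7, 5, 6, 3, 2, 1
d = rank(income) − rank(savings): -7, 2, -5, 0, -3, 1, 5, 7; Σd² = 162
ρ = 1 − 6Σd² / [n(n²−1)] = 1 − 6×162 / (8×63) = 1 − 972/504 ≈ -0.9286

-0.9286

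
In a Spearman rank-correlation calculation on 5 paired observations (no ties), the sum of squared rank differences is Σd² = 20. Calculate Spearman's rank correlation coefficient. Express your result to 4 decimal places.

0.0000

ρ = 1 − 6Σd² / [n(n²−1)] = 1 − 6×20 / (5×24)
  = 1 − 120/120 = 1 − 1.00000 ≈ 0.0000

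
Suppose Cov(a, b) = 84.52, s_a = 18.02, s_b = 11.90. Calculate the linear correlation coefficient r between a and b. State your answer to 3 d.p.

r = Cov(a,b) / (s_a · s_b) = 84.52 / (18.02 × 11.90)
  = 84.52 / 214.4380 ≈ 0.394

0.394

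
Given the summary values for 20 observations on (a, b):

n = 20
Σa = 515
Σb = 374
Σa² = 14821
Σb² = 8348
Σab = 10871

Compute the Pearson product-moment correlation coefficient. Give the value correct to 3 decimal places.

r = (nΣab − ΣaΣb) / √[(nΣa² − (Σa)²)(nΣb² − (Σb)²)]
Numerator: 20×10871 − 515×374 = 24810
Denominator: √[(296420 − 265225)(166960 − 139876)] = √[31195 × 27084] = 29066.9121
r = 24810 / 29066.9121 ≈ 0.854

0.854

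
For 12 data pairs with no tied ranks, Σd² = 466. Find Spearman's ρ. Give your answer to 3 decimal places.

ρ = 1 − 6Σd² / [n(n²−1)] = 1 − 6×466 / (12×143)
  = 1 − 2796/1716 = 1 − 1.6294 ≈ -0.629

-0.629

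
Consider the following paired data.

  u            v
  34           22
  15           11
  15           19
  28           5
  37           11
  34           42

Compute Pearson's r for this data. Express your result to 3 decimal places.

0.286

n = 6, Σu = 163, Σv = 110, Σu² = 4915, Σv² = 2876, Σuv = 3173
nΣuv − ΣuΣv = 19038 − 17930 = 1108
nΣu² − (Σu)² = 29490 − 26569 = 2921; nΣv² − (Σv)² = 17256 − 12100 = 5156
r = 1108 / √(2921 × 5156) = 1108 / 3880.8087 ≈ 0.286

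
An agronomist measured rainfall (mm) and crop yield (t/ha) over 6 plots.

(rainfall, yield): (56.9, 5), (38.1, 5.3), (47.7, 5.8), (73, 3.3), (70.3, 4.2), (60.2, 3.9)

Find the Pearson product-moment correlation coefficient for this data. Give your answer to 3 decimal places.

-0.843

n = 6, Σx = 346.2, Σy = 27.5, Σx² = 20859.64, Σy² = 130.47, Σxy = 1534.03
nΣxy − ΣxΣy = 9204.18 − 9520.5 = -316.32
nΣx² − (Σx)² = 125157.84 − 119854.44 = 5303.4; nΣy² − (Σy)² = 782.82 − 756.25 = 26.57
r = -316.32 / √(5303.4 × 26.57) = -316.32 / 375.3816 ≈ -0.843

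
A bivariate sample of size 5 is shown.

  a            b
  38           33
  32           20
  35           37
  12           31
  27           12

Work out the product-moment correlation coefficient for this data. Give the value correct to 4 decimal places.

n = 5, Σa = 144, Σb = 133, Σa² = 4566, Σb² = 3963, Σab = 3885
nΣab − ΣaΣb = 19425 − 19152 = 273
nΣa² − (Σa)² = 22830 − 20736 = 2094; nΣb² − (Σb)² = 19815 − 17689 = 2126
r = 273 / √(2094 × 2126) = 273 / 2109.9393 ≈ 0.1294

0.1294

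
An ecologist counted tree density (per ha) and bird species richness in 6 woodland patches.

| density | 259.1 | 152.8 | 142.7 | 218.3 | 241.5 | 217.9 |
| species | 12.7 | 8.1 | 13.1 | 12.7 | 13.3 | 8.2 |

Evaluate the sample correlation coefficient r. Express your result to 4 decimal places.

0.3091

n = 6, Σx = 1232.3, Σy = 68.1, Σx² = 264301.49, Σy² = 803.93, Σxy = 14168.76
nΣxy − ΣxΣy = 85012.56 − 83919.63 = 1092.93
nΣx² − (Σx)² = 1585808.94 − 1518563.29 = 67245.65; nΣy² − (Σy)² = 4823.58 − 4637.61 = 185.97
r = 1092.93 / √(67245.65 × 185.97) = 1092.93 / 3536.3362 ≈ 0.3091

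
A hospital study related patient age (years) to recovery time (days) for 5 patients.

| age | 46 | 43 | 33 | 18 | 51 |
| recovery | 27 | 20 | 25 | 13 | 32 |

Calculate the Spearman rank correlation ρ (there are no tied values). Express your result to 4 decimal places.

Rank age: 4, 3, 2, 1, 5
Rank recovery: 4, 2, 3, 1, 5
d = rank(age) − rank(recovery): 0, 1, -1, 0, 0; Σd² = 2
ρ = 1 − 6Σd² / [n(n²−1)] = 1 − 6×2 / (5×24) = 1 − 12/120 ≈ 0.9000

0.9000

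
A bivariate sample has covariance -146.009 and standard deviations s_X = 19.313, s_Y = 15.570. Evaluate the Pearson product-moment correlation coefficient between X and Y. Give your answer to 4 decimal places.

r = Cov(X,Y) / (s_X · s_Y) = -146.009 / (19.313 × 15.570)
  = -146.009 / 300.7034 ≈ -0.4856

-0.4856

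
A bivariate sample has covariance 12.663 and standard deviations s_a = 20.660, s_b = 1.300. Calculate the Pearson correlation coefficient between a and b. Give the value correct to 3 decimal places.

0.471

r = Cov(a,b) / (s_a · s_b) = 12.663 / (20.660 × 1.300)
  = 12.663 / 26.8580 ≈ 0.471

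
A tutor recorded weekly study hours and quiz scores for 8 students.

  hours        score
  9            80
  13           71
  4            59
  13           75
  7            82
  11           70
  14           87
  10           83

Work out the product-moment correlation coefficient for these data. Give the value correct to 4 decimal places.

0.4652

n = 8, Σx = 81, Σy = 607, Σx² = 901, Σy² = 46629, Σxy = 6246
nΣxy − ΣxΣy = 49968 − 49167 = 801
nΣx² − (Σx)² = 7208 − 6561 = 647; nΣy² − (Σy)² = 373032 − 368449 = 4583
r = 801 / √(647 × 4583) = 801 / 1721.9759 ≈ 0.4652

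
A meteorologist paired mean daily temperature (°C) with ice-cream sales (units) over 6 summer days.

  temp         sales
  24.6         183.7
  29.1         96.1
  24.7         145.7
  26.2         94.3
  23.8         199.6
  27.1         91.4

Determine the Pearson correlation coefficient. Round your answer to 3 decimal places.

-0.842

n = 6, Σx = 155.5, Σy = 810.8, Σx² = 4049.35, Σy² = 121296, Σxy = 20612.4
nΣxy − ΣxΣy = 123674.4 − 126079.4 = -2405
nΣx² − (Σx)² = 24296.1 − 24180.25 = 115.85; nΣy² − (Σy)² = 727776 − 657396.64 = 70379.36
r = -2405 / √(115.85 × 70379.36) = -2405 / 2855.4245 ≈ -0.842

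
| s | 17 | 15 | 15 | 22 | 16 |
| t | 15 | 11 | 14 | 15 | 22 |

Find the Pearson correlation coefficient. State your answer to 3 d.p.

n = 5, Σs = 85, Σt = 77, Σs² = 1479, Σt² = 1251, Σst = 1312
nΣst − ΣsΣt = 6560 − 6545 = 15
nΣs² − (Σs)² = 7395 − 7225 = 170; nΣt² − (Σt)² = 6255 − 5929 = 326
r = 15 / √(170 × 326) = 15 / 235.4145 ≈ 0.064

0.064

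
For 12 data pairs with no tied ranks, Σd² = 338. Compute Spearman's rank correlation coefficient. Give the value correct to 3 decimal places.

-0.182

ρ = 1 − 6Σd² / [n(n²−1)] = 1 − 6×338 / (12×143)
  = 1 − 2028/1716 = 1 − 1.1818 ≈ -0.182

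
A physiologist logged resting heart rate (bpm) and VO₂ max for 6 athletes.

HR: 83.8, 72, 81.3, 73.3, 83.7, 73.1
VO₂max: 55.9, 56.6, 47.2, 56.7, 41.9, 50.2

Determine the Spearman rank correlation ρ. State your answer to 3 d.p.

-0.429

Rank HR: 6, 1, 4, 3, 5, 2
Rank VO₂max: 4, 5, 2, 6, 1, 3
d = rank(HR) − rank(VO₂max): 2, -4, 2, -3, 4, -1; Σd² = 50
ρ = 1 − 6Σd² / [n(n²−1)] = 1 − 6×50 / (6×35) = 1 − 300/210 ≈ -0.429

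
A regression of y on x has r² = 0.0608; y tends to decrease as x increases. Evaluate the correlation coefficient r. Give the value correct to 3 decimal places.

|r| = √0.0608 = 0.247
The association is negative, so r = −0.247.

-0.247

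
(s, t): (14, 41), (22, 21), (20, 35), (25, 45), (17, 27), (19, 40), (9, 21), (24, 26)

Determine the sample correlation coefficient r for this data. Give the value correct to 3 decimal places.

n = 8, Σs = 150, Σt = 256, Σs² = 3012, Σt² = 8818, Σst = 4893
nΣst − ΣsΣt = 39144 − 38400 = 744
nΣs² − (Σs)² = 24096 − 22500 = 1596; nΣt² − (Σt)² = 70544 − 65536 = 5008
r = 744 / √(1596 × 5008) = 744 / 2827.1484 ≈ 0.263

0.263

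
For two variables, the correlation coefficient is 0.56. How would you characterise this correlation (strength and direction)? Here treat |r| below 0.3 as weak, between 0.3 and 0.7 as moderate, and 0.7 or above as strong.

moderate positive

r = 0.56 > 0 so the relationship is positive.
|r| = 0.56, which falls in the moderate range.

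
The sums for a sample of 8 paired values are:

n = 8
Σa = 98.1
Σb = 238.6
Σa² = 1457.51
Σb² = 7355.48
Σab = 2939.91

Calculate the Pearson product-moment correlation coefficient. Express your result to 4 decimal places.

0.0570

r = (nΣab − ΣaΣb) / √[(nΣa² − (Σa)²)(nΣb² − (Σb)²)]
Numerator: 8×2939.91 − 98.1×238.6 = 112.62
Denominator: √[(11660.08 − 9623.61)(58843.84 − 56929.96)] = √[2036.47 × 1913.88] = 1974.2237
r = 112.62 / 1974.2237 ≈ 0.0570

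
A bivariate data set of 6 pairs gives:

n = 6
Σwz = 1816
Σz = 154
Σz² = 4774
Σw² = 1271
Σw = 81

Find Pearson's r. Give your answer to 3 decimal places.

-0.689

r = (nΣwz − ΣwΣz) / √[(nΣw² − (Σw)²)(nΣz² − (Σz)²)]
Numerator: 6×1816 − 81×154 = -1578
Denominator: √[(7626 − 6561)(28644 − 23716)] = √[1065 × 4928] = 2290.9212
r = -1578 / 2290.9212 ≈ -0.689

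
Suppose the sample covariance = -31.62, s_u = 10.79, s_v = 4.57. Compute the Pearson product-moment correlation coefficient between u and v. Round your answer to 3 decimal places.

-0.641

r = Cov(u,v) / (s_u · s_v) = -31.62 / (10.79 × 4.57)
  = -31.62 / 49.3103 ≈ -0.641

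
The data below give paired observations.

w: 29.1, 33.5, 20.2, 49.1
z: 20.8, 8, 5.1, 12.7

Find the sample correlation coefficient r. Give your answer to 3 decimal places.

0.254

n = 4, Σw = 131.9, Σz = 46.6, Σw² = 4787.91, Σz² = 683.94, Σwz = 1599.87
nΣwz − ΣwΣz = 6399.48 − 6146.54 = 252.94
nΣw² − (Σw)² = 19151.64 − 17397.61 = 1754.03; nΣz² − (Σz)² = 2735.76 − 2171.56 = 564.2
r = 252.94 / √(1754.03 × 564.2) = 252.94 / 994.7983 ≈ 0.254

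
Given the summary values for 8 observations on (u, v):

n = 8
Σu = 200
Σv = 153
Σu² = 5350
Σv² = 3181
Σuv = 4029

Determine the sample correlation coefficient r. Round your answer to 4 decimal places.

r = (nΣuv − ΣuΣv) / √[(nΣu² − (Σu)²)(nΣv² − (Σv)²)]
Numerator: 8×4029 − 200×153 = 1632
Denominator: √[(42800 − 40000)(25448 − 23409)] = √[2800 × 2039] = 2389.3932
r = 1632 / 2389.3932 ≈ 0.6830

0.6830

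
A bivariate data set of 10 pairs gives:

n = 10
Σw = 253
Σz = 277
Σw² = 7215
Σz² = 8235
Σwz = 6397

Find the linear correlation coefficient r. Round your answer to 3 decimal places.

-0.903

r = (nΣwz − ΣwΣz) / √[(nΣw² − (Σw)²)(nΣz² − (Σz)²)]
Numerator: 10×6397 − 253×277 = -6111
Denominator: √[(72150 − 64009)(82350 − 76729)] = √[8141 × 5621] = 6764.6553
r = -6111 / 6764.6553 ≈ -0.903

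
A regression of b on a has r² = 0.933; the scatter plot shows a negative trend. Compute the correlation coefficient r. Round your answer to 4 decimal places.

-0.9659

|r| = √0.933 = 0.9659
The association is negative, so r = −0.9659.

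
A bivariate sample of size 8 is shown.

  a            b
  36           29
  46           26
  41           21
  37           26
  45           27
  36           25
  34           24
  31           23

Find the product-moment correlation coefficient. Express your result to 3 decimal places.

n = 8, Σa = 306, Σb = 201, Σa² = 11900, Σb² = 5093, Σab = 7707
nΣab − ΣaΣb = 61656 − 61506 = 150
nΣa² − (Σa)² = 95200 − 93636 = 1564; nΣb² − (Σb)² = 40744 − 40401 = 343
r = 150 / √(1564 × 343) = 150 / 732.4288 ≈ 0.205

0.205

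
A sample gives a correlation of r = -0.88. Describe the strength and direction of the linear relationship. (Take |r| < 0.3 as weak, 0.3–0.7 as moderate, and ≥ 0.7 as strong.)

strong negative

r = -0.88 < 0 so the relationship is negative.
|r| = 0.88, which falls in the strong range.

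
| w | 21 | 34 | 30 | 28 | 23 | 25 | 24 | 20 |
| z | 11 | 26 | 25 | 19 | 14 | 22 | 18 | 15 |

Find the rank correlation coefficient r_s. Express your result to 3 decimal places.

Rank w: 2, 8, 7, 6, 3, 5, 4, 1
Rank z: 1, 8, 7, 5, 2, 6, 4, 3
d = rank(w) − rank(z): 1, 0, 0, 1, 1, -1, 0, -2; Σd² = 8
ρ = 1 − 6Σd² / [n(n²−1)] = 1 − 6×8 / (8×63) = 1 − 48/504 ≈ 0.905

0.905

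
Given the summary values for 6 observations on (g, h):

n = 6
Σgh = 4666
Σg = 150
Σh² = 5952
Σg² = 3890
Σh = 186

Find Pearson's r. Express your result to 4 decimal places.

0.0992

r = (nΣgh − ΣgΣh) / √[(nΣg² − (Σg)²)(nΣh² − (Σh)²)]
Numerator: 6×4666 − 150×186 = 96
Denominator: √[(23340 − 22500)(35712 − 34596)] = √[840 × 1116] = 968.2149
r = 96 / 968.2149 ≈ 0.0992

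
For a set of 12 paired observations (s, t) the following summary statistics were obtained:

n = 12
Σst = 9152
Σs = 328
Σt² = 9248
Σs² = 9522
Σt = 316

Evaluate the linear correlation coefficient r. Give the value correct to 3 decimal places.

r = (nΣst − ΣsΣt) / √[(nΣs² − (Σs)²)(nΣt² − (Σt)²)]
Numerator: 12×9152 − 328×316 = 6176
Denominator: √[(114264 − 107584)(110976 − 99856)] = √[6680 × 11120] = 8618.6774
r = 6176 / 8618.6774 ≈ 0.717

0.717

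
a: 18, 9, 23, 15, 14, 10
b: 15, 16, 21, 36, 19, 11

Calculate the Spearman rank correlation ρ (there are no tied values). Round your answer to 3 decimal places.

0.429

Rank a: 5, 1, 6, 4, 3, 2
Rank b: 2, 3, 5, 6, 4, 1
d = rank(a) − rank(b): 3, -2, 1, -2, -1, 1; Σd² = 20
ρ = 1 − 6Σd² / [n(n²−1)] = 1 − 6×20 / (6×35) = 1 − 120/210 ≈ 0.429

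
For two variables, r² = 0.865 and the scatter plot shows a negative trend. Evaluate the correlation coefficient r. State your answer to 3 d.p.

-0.930

|r| = √0.865 = 0.930
The association is negative, so r = −0.930.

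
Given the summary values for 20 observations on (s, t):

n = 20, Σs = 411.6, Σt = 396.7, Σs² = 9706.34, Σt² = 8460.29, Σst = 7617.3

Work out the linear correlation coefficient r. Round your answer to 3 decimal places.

r = (nΣst − ΣsΣt) / √[(nΣs² − (Σs)²)(nΣt² − (Σt)²)]
Numerator: 20×7617.3 − 411.6×396.7 = -10935.72
Denominator: √[(194126.8 − 169414.56)(169205.8 − 157370.89)] = √[24712.24 × 11834.91] = 17101.6706
r = -10935.72 / 17101.6706 ≈ -0.639

-0.639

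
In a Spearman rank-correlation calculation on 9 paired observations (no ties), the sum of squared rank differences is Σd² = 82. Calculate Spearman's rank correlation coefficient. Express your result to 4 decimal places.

ρ = 1 − 6Σd² / [n(n²−1)] = 1 − 6×82 / (9×80)
  = 1 − 492/720 = 1 − 0.68333 ≈ 0.3167

0.3167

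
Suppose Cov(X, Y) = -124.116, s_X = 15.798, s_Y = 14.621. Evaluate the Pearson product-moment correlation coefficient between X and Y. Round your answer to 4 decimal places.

r = Cov(X,Y) / (s_X · s_Y) = -124.116 / (15.798 × 14.621)
  = -124.116 / 230.9826 ≈ -0.5373

-0.5373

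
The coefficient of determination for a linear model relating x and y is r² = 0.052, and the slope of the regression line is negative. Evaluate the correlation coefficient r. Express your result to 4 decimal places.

|r| = √0.052 = 0.2280
The association is negative, so r = −0.2280.

-0.2280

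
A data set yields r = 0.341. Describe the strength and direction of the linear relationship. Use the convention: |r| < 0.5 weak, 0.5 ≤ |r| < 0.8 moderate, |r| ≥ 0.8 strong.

r = 0.341 > 0 so the relationship is positive.
|r| = 0.341, which falls in the weak range.

weak positive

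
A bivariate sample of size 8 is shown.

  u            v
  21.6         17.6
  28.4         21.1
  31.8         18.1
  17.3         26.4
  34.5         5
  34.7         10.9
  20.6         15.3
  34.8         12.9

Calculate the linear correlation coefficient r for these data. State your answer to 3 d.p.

n = 8, Σu = 223.7, Σv = 127.3, Σu² = 6613.39, Σv² = 2323.85, Σuv = 3326.53
nΣuv − ΣuΣv = 26612.24 − 28477.01 = -1864.77
nΣu² − (Σu)² = 52907.12 − 50041.69 = 2865.43; nΣv² − (Σv)² = 18590.8 − 16205.29 = 2385.51
r = -1864.77 / √(2865.43 × 2385.51) = -1864.77 / 2614.4812 ≈ -0.713

-0.713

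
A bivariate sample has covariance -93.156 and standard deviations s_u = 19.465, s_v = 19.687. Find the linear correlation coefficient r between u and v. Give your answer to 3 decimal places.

r = Cov(u,v) / (s_u · s_v) = -93.156 / (19.465 × 19.687)
  = -93.156 / 383.2075 ≈ -0.243

-0.243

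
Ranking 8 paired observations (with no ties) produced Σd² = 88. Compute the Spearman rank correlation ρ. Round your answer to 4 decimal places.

ρ = 1 − 6Σd² / [n(n²−1)] = 1 − 6×88 / (8×63)
  = 1 − 528/504 = 1 − 1.04762 ≈ -0.0476

-0.0476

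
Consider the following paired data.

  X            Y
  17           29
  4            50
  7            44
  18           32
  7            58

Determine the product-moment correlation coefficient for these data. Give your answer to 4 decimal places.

n = 5, ΣX = 53, ΣY = 213, ΣX² = 727, ΣY² = 9665, ΣXY = 1983
nΣXY − ΣXΣY = 9915 − 11289 = -1374
nΣX² − (ΣX)² = 3635 − 2809 = 826; nΣY² − (ΣY)² = 48325 − 45369 = 2956
r = -1374 / √(826 × 2956) = -1374 / 1562.5799 ≈ -0.8793

-0.8793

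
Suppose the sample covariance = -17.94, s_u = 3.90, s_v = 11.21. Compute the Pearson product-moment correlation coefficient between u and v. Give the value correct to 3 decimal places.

-0.410

r = Cov(u,v) / (s_u · s_v) = -17.94 / (3.90 × 11.21)
  = -17.94 / 43.7190 ≈ -0.410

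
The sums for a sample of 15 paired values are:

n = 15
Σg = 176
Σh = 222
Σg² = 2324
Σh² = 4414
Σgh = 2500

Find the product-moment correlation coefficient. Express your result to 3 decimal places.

-0.194

r = (nΣgh − ΣgΣh) / √[(nΣg² − (Σg)²)(nΣh² − (Σh)²)]
Numerator: 15×2500 − 176×222 = -1572
Denominator: √[(34860 − 30976)(66210 − 49284)] = √[3884 × 16926] = 8108.0567
r = -1572 / 8108.0567 ≈ -0.194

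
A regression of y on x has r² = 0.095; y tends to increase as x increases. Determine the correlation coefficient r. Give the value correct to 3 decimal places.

|r| = √0.095 = 0.308
The association is positive, so r = 0.308.

0.308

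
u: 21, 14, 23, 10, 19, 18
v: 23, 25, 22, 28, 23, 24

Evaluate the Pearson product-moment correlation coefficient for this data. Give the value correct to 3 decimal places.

n = 6, Σu = 105, Σv = 145, Σu² = 1951, Σv² = 3527, Σuv = 2488
nΣuv − ΣuΣv = 14928 − 15225 = -297
nΣu² − (Σu)² = 11706 − 11025 = 681; nΣv² − (Σv)² = 21162 − 21025 = 137
r = -297 / √(681 × 137) = -297 / 305.4456 ≈ -0.972

-0.972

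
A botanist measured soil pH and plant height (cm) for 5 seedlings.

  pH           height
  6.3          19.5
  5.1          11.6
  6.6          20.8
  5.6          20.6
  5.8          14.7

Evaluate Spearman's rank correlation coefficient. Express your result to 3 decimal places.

0.700

Rank pH: 4, 1, 5, 2, 3
Rank height: 3, 1, 5, 4, 2
d = rank(pH) − rank(height): 1, 0, 0, -2, 1; Σd² = 6
ρ = 1 − 6Σd² / [n(n²−1)] = 1 − 6×6 / (5×24) = 1 − 36/120 ≈ 0.700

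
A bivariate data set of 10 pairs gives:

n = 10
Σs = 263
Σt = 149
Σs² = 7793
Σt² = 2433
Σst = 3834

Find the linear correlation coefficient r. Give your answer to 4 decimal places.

r = (nΣst − ΣsΣt) / √[(nΣs² − (Σs)²)(nΣt² − (Σt)²)]
Numerator: 10×3834 − 263×149 = -847
Denominator: √[(77930 − 69169)(24330 − 22201)] = √[8761 × 2129] = 4318.8157
r = -847 / 4318.8157 ≈ -0.1961

-0.1961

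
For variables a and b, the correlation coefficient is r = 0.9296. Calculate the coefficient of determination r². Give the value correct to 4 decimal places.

r² = (0.9296)² = 0.8642

0.8642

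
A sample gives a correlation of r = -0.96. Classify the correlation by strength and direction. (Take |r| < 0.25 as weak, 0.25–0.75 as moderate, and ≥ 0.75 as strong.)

strong negative

r = -0.96 < 0 so the relationship is negative.
|r| = 0.96, which falls in the strong range.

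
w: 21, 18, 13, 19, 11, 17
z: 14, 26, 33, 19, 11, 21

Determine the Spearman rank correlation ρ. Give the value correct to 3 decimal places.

Rank w: 6, 4, 2, 5, 1, 3
Rank z: 2, 5, 6, 3, 1, 4
d = rank(w) − rank(z): 4, -1, -4, 2, 0, -1; Σd² = 38
ρ = 1 − 6Σd² / [n(n²−1)] = 1 − 6×38 / (6×35) = 1 − 228/210 ≈ -0.086

-0.086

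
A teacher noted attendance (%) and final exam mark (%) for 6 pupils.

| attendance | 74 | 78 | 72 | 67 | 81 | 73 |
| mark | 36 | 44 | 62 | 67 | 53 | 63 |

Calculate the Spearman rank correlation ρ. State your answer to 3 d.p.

-0.714

Rank attendance: 4, 5, 2, 1, 6, 3
Rank mark: 1, 2, 4, 6, 3, 5
d = rank(attendance) − rank(mark): 3, 3, -2, -5, 3, -2; Σd² = 60
ρ = 1 − 6Σd² / [n(n²−1)] = 1 − 6×60 / (6×35) = 1 − 360/210 ≈ -0.714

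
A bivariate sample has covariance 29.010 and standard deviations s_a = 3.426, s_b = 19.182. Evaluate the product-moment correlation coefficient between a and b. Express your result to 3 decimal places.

0.441

r = Cov(a,b) / (s_a · s_b) = 29.010 / (3.426 × 19.182)
  = 29.010 / 65.7175 ≈ 0.441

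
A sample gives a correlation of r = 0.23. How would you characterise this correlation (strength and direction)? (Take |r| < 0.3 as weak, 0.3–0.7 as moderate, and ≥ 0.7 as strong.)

weak positive

r = 0.23 > 0 so the relationship is positive.
|r| = 0.23, which falls in the weak range.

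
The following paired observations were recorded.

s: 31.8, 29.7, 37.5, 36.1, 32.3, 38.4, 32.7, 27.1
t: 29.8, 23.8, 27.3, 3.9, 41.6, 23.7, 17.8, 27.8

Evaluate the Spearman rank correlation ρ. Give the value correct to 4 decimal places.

-0.4762

Rank s: 3, 2, 7, 6, 4, 8, 5, 1
Rank t: 7, 4, 5, 1, 8, 3, 2, 6
d = rank(s) − rank(t): -4, -2, 2, 5, -4, 5, 3, -5; Σd² = 124
ρ = 1 − 6Σd² / [n(n²−1)] = 1 − 6×124 / (8×63) = 1 − 744/504 ≈ -0.4762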